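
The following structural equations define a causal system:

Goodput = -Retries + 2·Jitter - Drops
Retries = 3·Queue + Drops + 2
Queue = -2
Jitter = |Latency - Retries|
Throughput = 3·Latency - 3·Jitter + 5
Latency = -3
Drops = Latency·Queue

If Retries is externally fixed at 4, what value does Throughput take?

-25

Under do(Retries=4), the mechanism Retries = 3·Queue + Drops + 2 is discarded; Retries is fixed at 4.
Jitter = |Latency - Retries|  [with Latency=-3, Retries=4]  = 7
Throughput = 3·Latency - 3·Jitter + 5  [with Latency=-3, Jitter=7]  = -25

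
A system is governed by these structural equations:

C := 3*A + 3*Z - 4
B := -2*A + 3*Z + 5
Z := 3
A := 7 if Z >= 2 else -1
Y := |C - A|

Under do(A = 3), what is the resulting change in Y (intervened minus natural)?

do(A=3) replaces the equation A := 7 if Z >= 2 else -1 with the constant A = 3.
C = 3*A + 3*Z - 4  [with A=3, Z=3]  = 14
Y = |C - A|  [with C=14, A=3]  = 11
Without intervention: A = 7 if Z >= 2 else -1  [with Z=3]  = 7; C = 3*A + 3*Z - 4  [with A=7, Z=3]  = 26; Y = |C - A|  [with C=26, A=7]  = 19.
Change = 11 − 19 = -8.

-8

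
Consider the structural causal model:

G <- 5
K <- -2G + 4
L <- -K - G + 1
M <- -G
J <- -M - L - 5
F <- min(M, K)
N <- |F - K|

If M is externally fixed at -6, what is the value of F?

Under do(M=-6), the mechanism M <- -G is discarded; M is fixed at -6.
K = -2G + 4  [with G=5]  = -6
F = min(M, K)  [with M=-6, K=-6]  = -6

-6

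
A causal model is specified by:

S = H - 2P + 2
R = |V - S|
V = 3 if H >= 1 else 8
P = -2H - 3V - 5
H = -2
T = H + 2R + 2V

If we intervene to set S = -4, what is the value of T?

Under do(S=-4), the mechanism S = H - 2P + 2 is discarded; S is fixed at -4.
V = 3 if H >= 1 else 8  [with H=-2]  = 8
R = |V - S|  [with V=8, S=-4]  = 12
T = H + 2R + 2V  [with H=-2, R=12, V=8]  = 38

38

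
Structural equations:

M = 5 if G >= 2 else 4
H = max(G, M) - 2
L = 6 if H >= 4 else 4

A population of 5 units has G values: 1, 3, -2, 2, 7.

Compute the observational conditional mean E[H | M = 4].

2

Conditioning on M=4 selects the 2 unit(s) with G ∈ {1, -2}. Their H values: 2, 2. Mean = 2.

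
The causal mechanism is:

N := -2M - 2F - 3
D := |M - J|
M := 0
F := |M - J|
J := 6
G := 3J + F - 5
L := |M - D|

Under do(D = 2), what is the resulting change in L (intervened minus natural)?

-4

Intervening sets D = 2 and removes its equation (D := |M - J|).
L = |M - D|  [with M=0, D=2]  = 2
Without intervention: D = |M - J|  [with M=0, J=6]  = 6; L = |M - D|  [with M=0, D=6]  = 6.
Change = 2 − 6 = -4.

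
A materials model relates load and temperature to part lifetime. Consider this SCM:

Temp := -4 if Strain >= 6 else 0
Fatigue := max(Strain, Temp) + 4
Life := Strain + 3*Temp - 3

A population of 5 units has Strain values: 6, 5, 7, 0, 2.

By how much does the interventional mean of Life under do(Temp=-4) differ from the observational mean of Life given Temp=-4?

-2.5

Every unit gets Temp=-4 under the intervention. Life values become -9, -10, -8, -15, -13; E[Life|do(Temp=-4)] = -11.
E[Life|Temp=-4] averages over only the 2 units with Temp=-4 (Strain = 6, 7): Life = -9, -8, mean -8.5.
Difference = -11 − (-8.5) = -2.5.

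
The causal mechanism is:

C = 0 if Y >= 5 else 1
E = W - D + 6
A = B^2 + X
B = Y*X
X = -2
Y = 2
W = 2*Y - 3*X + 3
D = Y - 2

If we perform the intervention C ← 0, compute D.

0

Intervening sets C = 0 and removes its equation (C = 0 if Y >= 5 else 1).
No directed path runs from C to D, so D keeps its natural value.
D = Y - 2  [with Y=2]  = 0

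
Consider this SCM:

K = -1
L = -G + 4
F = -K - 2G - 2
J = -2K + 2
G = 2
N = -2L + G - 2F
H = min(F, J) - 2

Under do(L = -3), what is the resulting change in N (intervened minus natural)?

Intervening sets L = -3 and removes its equation (L = -G + 4).
F = -K - 2G - 2  [with K=-1, G=2]  = -5
N = -2L + G - 2F  [with L=-3, G=2, F=-5]  = 18
Without intervention: F = -K - 2G - 2  [with K=-1, G=2]  = -5; L = -G + 4  [with G=2]  = 2; N = -2L + G - 2F  [with L=2, G=2, F=-5]  = 8.
Change = 18 − 8 = 10.

10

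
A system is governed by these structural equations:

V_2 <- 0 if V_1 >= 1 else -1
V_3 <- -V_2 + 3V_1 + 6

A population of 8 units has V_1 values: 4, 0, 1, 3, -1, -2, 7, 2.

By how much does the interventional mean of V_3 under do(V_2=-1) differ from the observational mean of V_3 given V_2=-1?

Under do(V_2=-1), V_2's equation is replaced by V_2=-1 for every unit. Per-unit V_3: 19, 7, 10, 16, 4, 1, 28, 13. Mean = 12.25.
Conditioning on V_2=-1 selects the 3 unit(s) with V_1 ∈ {0, -1, -2}. Their V_3 values: 7, 4, 1. Mean = 4.
Difference = 12.25 − 4 = 8.25.

8.25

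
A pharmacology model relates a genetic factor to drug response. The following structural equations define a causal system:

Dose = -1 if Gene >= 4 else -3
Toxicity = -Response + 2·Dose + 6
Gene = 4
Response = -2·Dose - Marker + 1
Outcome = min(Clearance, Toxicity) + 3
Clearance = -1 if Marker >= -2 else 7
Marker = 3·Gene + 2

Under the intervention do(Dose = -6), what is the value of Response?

Under do(Dose=-6), the mechanism Dose = -1 if Gene >= 4 else -3 is discarded; Dose is fixed at -6.
Marker = 3·Gene + 2  [with Gene=4]  = 14
Response = -2·Dose - Marker + 1  [with Dose=-6, Marker=14]  = -1

-1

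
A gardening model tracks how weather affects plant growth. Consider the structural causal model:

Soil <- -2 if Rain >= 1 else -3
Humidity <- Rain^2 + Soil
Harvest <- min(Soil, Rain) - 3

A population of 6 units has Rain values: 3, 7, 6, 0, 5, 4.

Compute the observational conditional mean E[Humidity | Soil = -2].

Observing Soil=-2 restricts to units where Soil's equation naturally yields -2: Rain ∈ {3, 7, 6, 5, 4}. In that subpopulation Humidity = 7, 47, 34, 23, 14, mean 25.

25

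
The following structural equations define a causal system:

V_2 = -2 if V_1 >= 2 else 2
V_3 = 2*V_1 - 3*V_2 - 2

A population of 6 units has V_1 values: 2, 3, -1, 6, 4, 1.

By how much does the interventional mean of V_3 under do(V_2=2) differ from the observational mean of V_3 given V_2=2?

5

do(V_2=2) breaks V_2's dependence on V_1. With V_2=2 fixed, V_3 across the units is -4, -2, -10, 4, 0, -6, mean -3.
E[V_3|V_2=2] averages over only the 2 units with V_2=2 (V_1 = -1, 1): V_3 = -10, -6, mean -8.
Difference = -3 − (-8) = 5.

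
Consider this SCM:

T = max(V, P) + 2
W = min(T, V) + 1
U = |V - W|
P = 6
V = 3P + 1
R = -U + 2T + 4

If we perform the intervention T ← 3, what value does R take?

-5

The intervention breaks the incoming arrows to T: T = max(V, P) + 2 no longer applies, and T = 3.
V = 3P + 1  [with P=6]  = 19
W = min(T, V) + 1  [with T=3, V=19]  = 4
U = |V - W|  [with V=19, W=4]  = 15
R = -U + 2T + 4  [with U=15, T=3]  = -5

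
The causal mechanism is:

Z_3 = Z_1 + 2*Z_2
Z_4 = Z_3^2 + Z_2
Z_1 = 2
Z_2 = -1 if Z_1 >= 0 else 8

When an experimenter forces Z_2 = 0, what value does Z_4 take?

4

Under do(Z_2=0), the mechanism Z_2 = -1 if Z_1 >= 0 else 8 is discarded; Z_2 is fixed at 0.
Z_3 = Z_1 + 2*Z_2  [with Z_1=2, Z_2=0]  = 2
Z_4 = Z_3^2 + Z_2  [with Z_3=2, Z_2=0]  = 4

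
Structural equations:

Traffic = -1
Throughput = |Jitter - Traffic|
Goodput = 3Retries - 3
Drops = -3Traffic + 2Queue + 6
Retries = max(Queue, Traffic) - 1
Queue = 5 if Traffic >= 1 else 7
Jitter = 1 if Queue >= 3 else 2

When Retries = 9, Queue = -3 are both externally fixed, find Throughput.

3

The joint intervention fixes Retries = 9, Queue = -3, removing each variable's own equation.
Jitter = 1 if Queue >= 3 else 2  [with Queue=-3]  = 2
Throughput = |Jitter - Traffic|  [with Jitter=2, Traffic=-1]  = 3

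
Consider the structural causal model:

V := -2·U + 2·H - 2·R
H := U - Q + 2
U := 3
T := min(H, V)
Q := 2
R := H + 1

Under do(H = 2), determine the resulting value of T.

The intervention breaks the incoming arrows to H: H := U - Q + 2 no longer applies, and H = 2.
R = H + 1  [with H=2]  = 3
V = -2·U + 2·H - 2·R  [with U=3, H=2, R=3]  = -8
T = min(H, V)  [with H=2, V=-8]  = -8

-8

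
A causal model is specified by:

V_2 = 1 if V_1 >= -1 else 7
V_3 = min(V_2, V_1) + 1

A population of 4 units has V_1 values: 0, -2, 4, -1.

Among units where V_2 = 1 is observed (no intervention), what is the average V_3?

Observing V_2=1 restricts to units where V_2's equation naturally yields 1: V_1 ∈ {0, 4, -1}. In that subpopulation V_3 = 1, 2, 0, mean 1.

1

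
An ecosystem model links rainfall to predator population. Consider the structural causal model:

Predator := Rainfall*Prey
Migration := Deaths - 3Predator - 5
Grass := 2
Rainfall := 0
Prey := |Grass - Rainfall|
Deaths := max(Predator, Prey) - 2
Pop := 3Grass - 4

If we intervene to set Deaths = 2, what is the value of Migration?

-3

The intervention breaks the incoming arrows to Deaths: Deaths := max(Predator, Prey) - 2 no longer applies, and Deaths = 2.
Prey = |Grass - Rainfall|  [with Grass=2, Rainfall=0]  = 2
Predator = Rainfall*Prey  [with Rainfall=0, Prey=2]  = 0
Migration = Deaths - 3Predator - 5  [with Deaths=2, Predator=0]  = -3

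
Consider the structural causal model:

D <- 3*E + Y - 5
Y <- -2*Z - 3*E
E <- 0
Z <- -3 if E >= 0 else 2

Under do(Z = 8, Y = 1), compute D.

Setting Z = 8, Y = 1 by intervention discards those variables' equations.
D = 3*E + Y - 5  [with E=0, Y=1]  = -4

-4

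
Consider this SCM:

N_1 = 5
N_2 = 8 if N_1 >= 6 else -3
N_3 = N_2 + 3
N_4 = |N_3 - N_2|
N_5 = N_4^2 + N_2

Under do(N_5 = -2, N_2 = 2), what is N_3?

5

Setting N_5 = -2, N_2 = 2 by intervention discards those variables' equations.
N_3 = N_2 + 3  [with N_2=2]  = 5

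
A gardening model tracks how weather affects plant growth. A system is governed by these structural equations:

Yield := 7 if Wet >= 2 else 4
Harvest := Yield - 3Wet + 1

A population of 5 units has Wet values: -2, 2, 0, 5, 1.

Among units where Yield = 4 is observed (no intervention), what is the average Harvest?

E[Harvest|Yield=4] averages over only the 3 units with Yield=4 (Wet = -2, 0, 1): Harvest = 11, 5, 2, mean 6.

6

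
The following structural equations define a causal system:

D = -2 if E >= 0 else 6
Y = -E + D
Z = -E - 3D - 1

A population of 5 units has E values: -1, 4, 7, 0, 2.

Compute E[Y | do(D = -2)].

-4.4

do(D=-2) breaks D's dependence on E. With D=-2 fixed, Y across the units is -1, -6, -9, -2, -4, mean -4.4.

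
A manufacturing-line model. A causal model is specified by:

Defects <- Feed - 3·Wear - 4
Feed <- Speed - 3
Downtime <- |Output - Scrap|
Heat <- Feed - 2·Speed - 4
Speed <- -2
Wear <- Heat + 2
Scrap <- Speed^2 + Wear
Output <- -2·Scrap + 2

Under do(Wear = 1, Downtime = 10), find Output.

-8

Setting Wear = 1, Downtime = 10 by intervention discards those variables' equations.
Scrap = Speed^2 + Wear  [with Speed=-2, Wear=1]  = 5
Output = -2·Scrap + 2  [with Scrap=5]  = -8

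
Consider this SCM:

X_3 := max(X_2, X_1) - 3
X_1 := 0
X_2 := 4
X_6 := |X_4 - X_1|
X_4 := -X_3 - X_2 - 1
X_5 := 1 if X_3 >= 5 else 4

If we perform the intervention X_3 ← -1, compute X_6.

The intervention breaks the incoming arrows to X_3: X_3 := max(X_2, X_1) - 3 no longer applies, and X_3 = -1.
X_4 = -X_3 - X_2 - 1  [with X_3=-1, X_2=4]  = -4
X_6 = |X_4 - X_1|  [with X_4=-4, X_1=0]  = 4

4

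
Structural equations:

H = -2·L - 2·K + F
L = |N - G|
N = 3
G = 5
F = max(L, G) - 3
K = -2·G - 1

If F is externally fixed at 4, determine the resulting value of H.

The intervention breaks the incoming arrows to F: F = max(L, G) - 3 no longer applies, and F = 4.
L = |N - G|  [with N=3, G=5]  = 2
K = -2·G - 1  [with G=5]  = -11
H = -2·L - 2·K + F  [with L=2, K=-11, F=4]  = 22

22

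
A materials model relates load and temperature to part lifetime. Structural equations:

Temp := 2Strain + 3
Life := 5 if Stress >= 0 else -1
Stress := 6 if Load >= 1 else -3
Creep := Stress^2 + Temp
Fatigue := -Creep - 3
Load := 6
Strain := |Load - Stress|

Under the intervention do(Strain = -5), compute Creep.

do(Strain=-5) replaces the equation Strain := |Load - Stress| with the constant Strain = -5.
Stress = 6 if Load >= 1 else -3  [with Load=6]  = 6
Temp = 2Strain + 3  [with Strain=-5]  = -7
Creep = Stress^2 + Temp  [with Stress=6, Temp=-7]  = 29

29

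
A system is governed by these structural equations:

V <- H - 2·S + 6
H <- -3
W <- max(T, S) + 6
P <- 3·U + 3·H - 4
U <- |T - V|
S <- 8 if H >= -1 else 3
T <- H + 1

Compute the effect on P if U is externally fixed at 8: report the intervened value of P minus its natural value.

The intervention breaks the incoming arrows to U: U <- |T - V| no longer applies, and U = 8.
P = 3·U + 3·H - 4  [with U=8, H=-3]  = 11
Without intervention: S = 8 if H >= -1 else 3  [with H=-3]  = 3; V = H - 2·S + 6  [with H=-3, S=3]  = -3; T = H + 1  [with H=-3]  = -2; U = |T - V|  [with T=-2, V=-3]  = 1; P = 3·U + 3·H - 4  [with U=1, H=-3]  = -10.
Change = 11 − (-10) = 21.

21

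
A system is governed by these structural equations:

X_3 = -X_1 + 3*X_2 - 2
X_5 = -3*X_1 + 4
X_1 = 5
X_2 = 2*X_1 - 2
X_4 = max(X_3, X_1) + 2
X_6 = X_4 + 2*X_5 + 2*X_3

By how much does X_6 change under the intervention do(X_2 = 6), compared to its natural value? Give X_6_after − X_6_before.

-18

Under do(X_2=6), the mechanism X_2 = 2*X_1 - 2 is discarded; X_2 is fixed at 6.
X_3 = -X_1 + 3*X_2 - 2  [with X_1=5, X_2=6]  = 11
X_4 = max(X_3, X_1) + 2  [with X_3=11, X_1=5]  = 13
X_5 = -3*X_1 + 4  [with X_1=5]  = -11
X_6 = X_4 + 2*X_5 + 2*X_3  [with X_4=13, X_5=-11, X_3=11]  = 13
Without intervention: X_2 = 2*X_1 - 2  [with X_1=5]  = 8; X_3 = -X_1 + 3*X_2 - 2  [with X_1=5, X_2=8]  = 17; X_4 = max(X_3, X_1) + 2  [with X_3=17, X_1=5]  = 19; X_5 = -3*X_1 + 4  [with X_1=5]  = -11; X_6 = X_4 + 2*X_5 + 2*X_3  [with X_4=19, X_5=-11, X_3=17]  = 31.
Change = 13 − 31 = -18.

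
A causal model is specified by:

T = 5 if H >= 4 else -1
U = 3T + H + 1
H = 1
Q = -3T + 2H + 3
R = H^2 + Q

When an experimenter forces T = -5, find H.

Under do(T=-5), the mechanism T = 5 if H >= 4 else -1 is discarded; T is fixed at -5.
H is not downstream of the intervention, so its value is determined by the original equations.

1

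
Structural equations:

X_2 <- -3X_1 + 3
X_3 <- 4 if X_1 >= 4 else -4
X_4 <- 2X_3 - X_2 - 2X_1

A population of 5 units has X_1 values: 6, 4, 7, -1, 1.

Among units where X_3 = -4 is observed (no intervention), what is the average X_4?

Conditioning on X_3=-4 selects the 2 unit(s) with X_1 ∈ {-1, 1}. Their X_4 values: -12, -10. Mean = -11.

-11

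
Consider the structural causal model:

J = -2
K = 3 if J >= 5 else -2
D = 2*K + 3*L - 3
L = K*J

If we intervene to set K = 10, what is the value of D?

Under do(K=10), the mechanism K = 3 if J >= 5 else -2 is discarded; K is fixed at 10.
L = K*J  [with K=10, J=-2]  = -20
D = 2*K + 3*L - 3  [with K=10, L=-20]  = -43

-43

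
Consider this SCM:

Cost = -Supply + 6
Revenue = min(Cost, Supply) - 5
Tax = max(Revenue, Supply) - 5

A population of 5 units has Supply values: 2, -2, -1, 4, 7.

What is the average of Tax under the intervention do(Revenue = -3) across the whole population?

-3

The intervention sets Revenue=-3 in all 5 units regardless of Supply. Recomputing Tax per unit gives -3, -7, -6, -1, 2; average -3.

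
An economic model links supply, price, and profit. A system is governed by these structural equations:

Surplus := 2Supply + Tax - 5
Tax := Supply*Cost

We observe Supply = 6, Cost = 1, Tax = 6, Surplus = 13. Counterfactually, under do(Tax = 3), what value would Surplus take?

The intervention breaks the incoming arrows to Tax: Tax := Supply*Cost no longer applies, and Tax = 3.
Surplus = 2Supply + Tax - 5  [with Supply=6, Tax=3]  = 10

10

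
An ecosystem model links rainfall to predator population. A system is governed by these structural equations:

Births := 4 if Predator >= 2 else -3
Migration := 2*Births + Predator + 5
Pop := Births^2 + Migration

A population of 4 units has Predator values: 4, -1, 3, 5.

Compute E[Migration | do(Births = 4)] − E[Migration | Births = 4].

-1.25

Every unit gets Births=4 under the intervention. Migration values become 17, 12, 16, 18; E[Migration|do(Births=4)] = 15.75.
Observing Births=4 restricts to units where Births's equation naturally yields 4: Predator ∈ {4, 3, 5}. In that subpopulation Migration = 17, 16, 18, mean 17.
Difference = 15.75 − 17 = -1.25.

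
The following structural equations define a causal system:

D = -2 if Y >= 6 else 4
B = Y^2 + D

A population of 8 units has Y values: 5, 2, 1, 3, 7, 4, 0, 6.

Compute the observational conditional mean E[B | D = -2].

40.5

Observing D=-2 restricts to units where D's equation naturally yields -2: Y ∈ {7, 6}. In that subpopulation B = 47, 34, mean 40.5.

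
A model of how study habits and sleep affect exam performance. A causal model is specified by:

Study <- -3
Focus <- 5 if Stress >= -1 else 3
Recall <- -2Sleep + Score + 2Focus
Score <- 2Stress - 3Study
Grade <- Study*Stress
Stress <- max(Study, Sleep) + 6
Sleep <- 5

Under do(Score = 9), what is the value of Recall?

9

The intervention breaks the incoming arrows to Score: Score <- 2Stress - 3Study no longer applies, and Score = 9.
Stress = max(Study, Sleep) + 6  [with Study=-3, Sleep=5]  = 11
Focus = 5 if Stress >= -1 else 3  [with Stress=11]  = 5
Recall = -2Sleep + Score + 2Focus  [with Sleep=5, Score=9, Focus=5]  = 9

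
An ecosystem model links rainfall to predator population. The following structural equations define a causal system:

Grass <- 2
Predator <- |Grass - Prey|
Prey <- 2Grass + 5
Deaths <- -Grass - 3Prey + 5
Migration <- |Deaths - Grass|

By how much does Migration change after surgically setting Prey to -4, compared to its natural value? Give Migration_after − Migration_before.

do(Prey=-4) replaces the equation Prey <- 2Grass + 5 with the constant Prey = -4.
Deaths = -Grass - 3Prey + 5  [with Grass=2, Prey=-4]  = 15
Migration = |Deaths - Grass|  [with Deaths=15, Grass=2]  = 13
Without intervention: Prey = 2Grass + 5  [with Grass=2]  = 9; Deaths = -Grass - 3Prey + 5  [with Grass=2, Prey=9]  = -24; Migration = |Deaths - Grass|  [with Deaths=-24, Grass=2]  = 26.
Change = 13 − 26 = -13.

-13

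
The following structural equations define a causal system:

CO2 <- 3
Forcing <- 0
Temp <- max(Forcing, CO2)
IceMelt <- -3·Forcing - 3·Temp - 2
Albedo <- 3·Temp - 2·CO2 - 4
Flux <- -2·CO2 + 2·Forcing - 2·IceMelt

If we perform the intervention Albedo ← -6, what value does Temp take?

do(Albedo=-6) replaces the equation Albedo <- 3·Temp - 2·CO2 - 4 with the constant Albedo = -6.
Temp is not downstream of the intervention, so its value is determined by the original equations.
Temp = max(Forcing, CO2)  [with Forcing=0, CO2=3]  = 3

3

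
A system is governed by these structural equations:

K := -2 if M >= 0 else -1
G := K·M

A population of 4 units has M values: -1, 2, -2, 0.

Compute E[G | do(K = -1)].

Under do(K=-1), K's equation is replaced by K=-1 for every unit. Per-unit G: 1, -2, 2, 0. Mean = 0.25.

0.25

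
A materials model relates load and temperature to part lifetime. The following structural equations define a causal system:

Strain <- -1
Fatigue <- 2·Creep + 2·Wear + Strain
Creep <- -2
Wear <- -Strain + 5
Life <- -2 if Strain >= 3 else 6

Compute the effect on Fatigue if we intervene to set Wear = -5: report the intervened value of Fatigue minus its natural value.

-22

The intervention breaks the incoming arrows to Wear: Wear <- -Strain + 5 no longer applies, and Wear = -5.
Fatigue = 2·Creep + 2·Wear + Strain  [with Creep=-2, Wear=-5, Strain=-1]  = -15
Without intervention: Wear = -Strain + 5  [with Strain=-1]  = 6; Fatigue = 2·Creep + 2·Wear + Strain  [with Creep=-2, Wear=6, Strain=-1]  = 7.
Change = -15 − 7 = -22.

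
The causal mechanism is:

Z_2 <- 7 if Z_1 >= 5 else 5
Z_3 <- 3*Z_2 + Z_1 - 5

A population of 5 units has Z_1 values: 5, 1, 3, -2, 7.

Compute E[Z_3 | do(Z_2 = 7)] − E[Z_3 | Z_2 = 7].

do(Z_2=7) breaks Z_2's dependence on Z_1. With Z_2=7 fixed, Z_3 across the units is 21, 17, 19, 14, 23, mean 18.8.
Conditioning on Z_2=7 selects the 2 unit(s) with Z_1 ∈ {5, 7}. Their Z_3 values: 21, 23. Mean = 22.
Difference = 18.8 − 22 = -3.2.

-3.2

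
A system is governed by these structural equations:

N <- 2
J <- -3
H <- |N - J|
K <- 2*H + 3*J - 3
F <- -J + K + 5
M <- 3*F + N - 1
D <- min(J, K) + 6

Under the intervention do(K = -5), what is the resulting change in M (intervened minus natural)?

-9

Under do(K=-5), the mechanism K <- 2*H + 3*J - 3 is discarded; K is fixed at -5.
F = -J + K + 5  [with J=-3, K=-5]  = 3
M = 3*F + N - 1  [with F=3, N=2]  = 10
Without intervention: H = |N - J|  [with N=2, J=-3]  = 5; K = 2*H + 3*J - 3  [with H=5, J=-3]  = -2; F = -J + K + 5  [with J=-3, K=-2]  = 6; M = 3*F + N - 1  [with F=6, N=2]  = 19.
Change = 10 − 19 = -9.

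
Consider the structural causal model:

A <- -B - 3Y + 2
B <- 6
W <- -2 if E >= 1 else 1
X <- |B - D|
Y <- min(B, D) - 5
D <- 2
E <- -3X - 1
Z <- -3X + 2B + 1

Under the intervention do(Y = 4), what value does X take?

The intervention breaks the incoming arrows to Y: Y <- min(B, D) - 5 no longer applies, and Y = 4.
X is not downstream of the intervention, so its value is determined by the original equations.
X = |B - D|  [with B=6, D=2]  = 4

4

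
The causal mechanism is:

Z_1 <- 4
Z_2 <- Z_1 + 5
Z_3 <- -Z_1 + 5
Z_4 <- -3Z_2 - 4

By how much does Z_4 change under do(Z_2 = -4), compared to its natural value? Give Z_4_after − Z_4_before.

39

Under do(Z_2=-4), the mechanism Z_2 <- Z_1 + 5 is discarded; Z_2 is fixed at -4.
Z_4 = -3Z_2 - 4  [with Z_2=-4]  = 8
Without intervention: Z_2 = Z_1 + 5  [with Z_1=4]  = 9; Z_4 = -3Z_2 - 4  [with Z_2=9]  = -31.
Change = 8 − (-31) = 39.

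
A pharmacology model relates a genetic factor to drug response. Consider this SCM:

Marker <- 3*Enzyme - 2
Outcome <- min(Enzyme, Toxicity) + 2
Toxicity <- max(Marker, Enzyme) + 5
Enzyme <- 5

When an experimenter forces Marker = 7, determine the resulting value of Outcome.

Under do(Marker=7), the mechanism Marker <- 3*Enzyme - 2 is discarded; Marker is fixed at 7.
Toxicity = max(Marker, Enzyme) + 5  [with Marker=7, Enzyme=5]  = 12
Outcome = min(Enzyme, Toxicity) + 2  [with Enzyme=5, Toxicity=12]  = 7

7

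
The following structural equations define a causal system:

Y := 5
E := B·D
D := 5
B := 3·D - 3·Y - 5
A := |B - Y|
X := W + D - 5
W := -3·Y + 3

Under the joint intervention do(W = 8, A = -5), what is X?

Setting W = 8, A = -5 by intervention discards those variables' equations.
X = W + D - 5  [with W=8, D=5]  = 8

8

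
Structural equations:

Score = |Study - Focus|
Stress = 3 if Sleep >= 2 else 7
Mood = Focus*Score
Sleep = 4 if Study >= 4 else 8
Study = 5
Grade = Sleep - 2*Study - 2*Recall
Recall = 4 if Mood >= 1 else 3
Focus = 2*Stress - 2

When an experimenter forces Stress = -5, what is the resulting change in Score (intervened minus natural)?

do(Stress=-5) replaces the equation Stress = 3 if Sleep >= 2 else 7 with the constant Stress = -5.
Focus = 2*Stress - 2  [with Stress=-5]  = -12
Score = |Study - Focus|  [with Study=5, Focus=-12]  = 17
Without intervention: Sleep = 4 if Study >= 4 else 8  [with Study=5]  = 4; Stress = 3 if Sleep >= 2 else 7  [with Sleep=4]  = 3; Focus = 2*Stress - 2  [with Stress=3]  = 4; Score = |Study - Focus|  [with Study=5, Focus=4]  = 1.
Change = 17 − 1 = 16.

16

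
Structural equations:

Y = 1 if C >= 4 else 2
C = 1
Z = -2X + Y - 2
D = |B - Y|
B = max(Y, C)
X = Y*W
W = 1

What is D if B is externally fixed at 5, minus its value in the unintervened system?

3

The intervention breaks the incoming arrows to B: B = max(Y, C) no longer applies, and B = 5.
Y = 1 if C >= 4 else 2  [with C=1]  = 2
D = |B - Y|  [with B=5, Y=2]  = 3
Without intervention: Y = 1 if C >= 4 else 2  [with C=1]  = 2; B = max(Y, C)  [with Y=2, C=1]  = 2; D = |B - Y|  [with B=2, Y=2]  = 0.
Change = 3 − 0 = 3.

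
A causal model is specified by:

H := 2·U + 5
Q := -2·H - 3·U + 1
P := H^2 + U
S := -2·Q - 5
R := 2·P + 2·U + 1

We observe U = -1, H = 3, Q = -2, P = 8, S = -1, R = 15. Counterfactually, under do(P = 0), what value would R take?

-1

Under do(P=0), the mechanism P := H^2 + U is discarded; P is fixed at 0.
R = 2·P + 2·U + 1  [with P=0, U=-1]  = -1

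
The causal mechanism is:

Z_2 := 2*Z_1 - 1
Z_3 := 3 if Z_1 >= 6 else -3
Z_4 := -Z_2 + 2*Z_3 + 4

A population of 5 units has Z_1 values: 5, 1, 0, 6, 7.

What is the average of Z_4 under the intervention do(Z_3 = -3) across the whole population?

The intervention sets Z_3=-3 in all 5 units regardless of Z_1. Recomputing Z_4 per unit gives -11, -3, -1, -13, -15; average -8.6.

-8.6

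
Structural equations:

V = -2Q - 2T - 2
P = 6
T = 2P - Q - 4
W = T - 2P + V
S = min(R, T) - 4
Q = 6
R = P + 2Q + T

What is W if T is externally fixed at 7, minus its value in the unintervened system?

The intervention breaks the incoming arrows to T: T = 2P - Q - 4 no longer applies, and T = 7.
V = -2Q - 2T - 2  [with Q=6, T=7]  = -28
W = T - 2P + V  [with T=7, P=6, V=-28]  = -33
Without intervention: T = 2P - Q - 4  [with P=6, Q=6]  = 2; V = -2Q - 2T - 2  [with Q=6, T=2]  = -18; W = T - 2P + V  [with T=2, P=6, V=-18]  = -28.
Change = -33 − (-28) = -5.

-5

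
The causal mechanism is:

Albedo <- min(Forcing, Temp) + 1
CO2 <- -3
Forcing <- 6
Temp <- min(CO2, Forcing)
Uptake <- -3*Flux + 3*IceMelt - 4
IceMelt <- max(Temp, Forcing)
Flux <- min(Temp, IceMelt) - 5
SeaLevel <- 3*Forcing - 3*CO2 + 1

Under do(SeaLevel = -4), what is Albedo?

-2

do(SeaLevel=-4) replaces the equation SeaLevel <- 3*Forcing - 3*CO2 + 1 with the constant SeaLevel = -4.
Since Albedo is not a descendant of the intervened variable, it is unaffected.
Temp = min(CO2, Forcing)  [with CO2=-3, Forcing=6]  = -3
Albedo = min(Forcing, Temp) + 1  [with Forcing=6, Temp=-3]  = -2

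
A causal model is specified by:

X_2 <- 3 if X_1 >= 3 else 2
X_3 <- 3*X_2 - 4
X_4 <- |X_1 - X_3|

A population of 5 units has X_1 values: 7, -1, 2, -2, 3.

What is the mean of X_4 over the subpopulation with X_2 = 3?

E[X_4|X_2=3] averages over only the 2 units with X_2=3 (X_1 = 7, 3): X_4 = 2, 2, mean 2.

2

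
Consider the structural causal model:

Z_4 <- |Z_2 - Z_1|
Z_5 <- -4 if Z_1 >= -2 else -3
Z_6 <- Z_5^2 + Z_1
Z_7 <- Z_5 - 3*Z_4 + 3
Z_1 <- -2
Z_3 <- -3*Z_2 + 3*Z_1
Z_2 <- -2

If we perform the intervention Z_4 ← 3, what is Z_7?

-10

The intervention breaks the incoming arrows to Z_4: Z_4 <- |Z_2 - Z_1| no longer applies, and Z_4 = 3.
Z_5 = -4 if Z_1 >= -2 else -3  [with Z_1=-2]  = -4
Z_7 = Z_5 - 3*Z_4 + 3  [with Z_5=-4, Z_4=3]  = -10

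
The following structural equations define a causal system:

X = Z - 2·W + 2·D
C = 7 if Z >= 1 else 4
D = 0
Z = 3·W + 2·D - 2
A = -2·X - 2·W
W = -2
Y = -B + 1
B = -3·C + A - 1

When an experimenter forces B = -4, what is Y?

5

do(B=-4) replaces the equation B = -3·C + A - 1 with the constant B = -4.
Y = -B + 1  [with B=-4]  = 5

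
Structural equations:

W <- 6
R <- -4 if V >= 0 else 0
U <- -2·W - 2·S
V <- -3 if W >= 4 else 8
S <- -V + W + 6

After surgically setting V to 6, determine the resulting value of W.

6

Under do(V=6), the mechanism V <- -3 if W >= 4 else 8 is discarded; V is fixed at 6.
W is not downstream of the intervention, so its value is determined by the original equations.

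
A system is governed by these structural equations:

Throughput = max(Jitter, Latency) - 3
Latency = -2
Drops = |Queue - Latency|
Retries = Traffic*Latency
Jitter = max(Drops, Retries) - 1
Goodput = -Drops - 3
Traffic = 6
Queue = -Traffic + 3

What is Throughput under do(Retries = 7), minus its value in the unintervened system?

6

Under do(Retries=7), the mechanism Retries = Traffic*Latency is discarded; Retries is fixed at 7.
Queue = -Traffic + 3  [with Traffic=6]  = -3
Drops = |Queue - Latency|  [with Queue=-3, Latency=-2]  = 1
Jitter = max(Drops, Retries) - 1  [with Drops=1, Retries=7]  = 6
Throughput = max(Jitter, Latency) - 3  [with Jitter=6, Latency=-2]  = 3
Without intervention: Queue = -Traffic + 3  [with Traffic=6]  = -3; Drops = |Queue - Latency|  [with Queue=-3, Latency=-2]  = 1; Retries = Traffic*Latency  [with Traffic=6, Latency=-2]  = -12; Jitter = max(Drops, Retries) - 1  [with Drops=1, Retries=-12]  = 0; Throughput = max(Jitter, Latency) - 3  [with Jitter=0, Latency=-2]  = -3.
Change = 3 − (-3) = 6.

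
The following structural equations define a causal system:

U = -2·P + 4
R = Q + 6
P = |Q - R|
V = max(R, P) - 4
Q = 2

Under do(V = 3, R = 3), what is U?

The joint intervention fixes V = 3, R = 3, removing each variable's own equation.
P = |Q - R|  [with Q=2, R=3]  = 1
U = -2·P + 4  [with P=1]  = 2

2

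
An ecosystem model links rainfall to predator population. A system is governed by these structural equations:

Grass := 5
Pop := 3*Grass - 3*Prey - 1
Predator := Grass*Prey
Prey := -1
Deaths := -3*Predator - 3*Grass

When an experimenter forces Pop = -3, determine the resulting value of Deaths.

0

The intervention breaks the incoming arrows to Pop: Pop := 3*Grass - 3*Prey - 1 no longer applies, and Pop = -3.
Since Deaths is not a descendant of the intervened variable, it is unaffected.
Predator = Grass*Prey  [with Grass=5, Prey=-1]  = -5
Deaths = -3*Predator - 3*Grass  [with Predator=-5, Grass=5]  = 0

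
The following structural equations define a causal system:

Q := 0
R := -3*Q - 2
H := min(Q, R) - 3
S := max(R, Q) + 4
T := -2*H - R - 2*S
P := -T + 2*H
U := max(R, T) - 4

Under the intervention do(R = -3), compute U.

3

Under do(R=-3), the mechanism R := -3*Q - 2 is discarded; R is fixed at -3.
H = min(Q, R) - 3  [with Q=0, R=-3]  = -6
S = max(R, Q) + 4  [with R=-3, Q=0]  = 4
T = -2*H - R - 2*S  [with H=-6, R=-3, S=4]  = 7
U = max(R, T) - 4  [with R=-3, T=7]  = 3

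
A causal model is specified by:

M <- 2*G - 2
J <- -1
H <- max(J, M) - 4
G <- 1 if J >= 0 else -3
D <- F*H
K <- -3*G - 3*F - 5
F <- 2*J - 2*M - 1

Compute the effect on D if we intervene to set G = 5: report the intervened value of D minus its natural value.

-11

Under do(G=5), the mechanism G <- 1 if J >= 0 else -3 is discarded; G is fixed at 5.
M = 2*G - 2  [with G=5]  = 8
H = max(J, M) - 4  [with J=-1, M=8]  = 4
F = 2*J - 2*M - 1  [with J=-1, M=8]  = -19
D = F*H  [with F=-19, H=4]  = -76
Without intervention: G = 1 if J >= 0 else -3  [with J=-1]  = -3; M = 2*G - 2  [with G=-3]  = -8; H = max(J, M) - 4  [with J=-1, M=-8]  = -5; F = 2*J - 2*M - 1  [with J=-1, M=-8]  = 13; D = F*H  [with F=13, H=-5]  = -65.
Change = -76 − (-65) = -11.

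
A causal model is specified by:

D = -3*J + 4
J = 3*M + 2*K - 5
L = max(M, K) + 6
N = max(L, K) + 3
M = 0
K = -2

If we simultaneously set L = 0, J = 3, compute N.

3

Setting L = 0, J = 3 by intervention discards those variables' equations.
N = max(L, K) + 3  [with L=0, K=-2]  = 3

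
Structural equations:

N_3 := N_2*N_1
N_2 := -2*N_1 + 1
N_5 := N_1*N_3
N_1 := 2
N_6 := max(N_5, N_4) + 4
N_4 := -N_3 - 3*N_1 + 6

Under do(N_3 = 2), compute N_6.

The intervention breaks the incoming arrows to N_3: N_3 := N_2*N_1 no longer applies, and N_3 = 2.
N_4 = -N_3 - 3*N_1 + 6  [with N_3=2, N_1=2]  = -2
N_5 = N_1*N_3  [with N_1=2, N_3=2]  = 4
N_6 = max(N_5, N_4) + 4  [with N_5=4, N_4=-2]  = 8

8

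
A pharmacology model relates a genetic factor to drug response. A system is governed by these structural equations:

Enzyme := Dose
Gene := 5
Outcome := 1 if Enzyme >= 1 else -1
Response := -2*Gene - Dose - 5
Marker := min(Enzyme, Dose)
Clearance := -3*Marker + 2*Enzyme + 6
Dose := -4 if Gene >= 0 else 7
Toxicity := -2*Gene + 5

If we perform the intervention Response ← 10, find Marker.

-4

The intervention breaks the incoming arrows to Response: Response := -2*Gene - Dose - 5 no longer applies, and Response = 10.
Since Marker is not a descendant of the intervened variable, it is unaffected.
Dose = -4 if Gene >= 0 else 7  [with Gene=5]  = -4
Enzyme = Dose  [with Dose=-4]  = -4
Marker = min(Enzyme, Dose)  [with Enzyme=-4, Dose=-4]  = -4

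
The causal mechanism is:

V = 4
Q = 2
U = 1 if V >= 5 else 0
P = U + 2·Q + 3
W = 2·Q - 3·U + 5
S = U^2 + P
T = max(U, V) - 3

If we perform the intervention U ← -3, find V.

Under do(U=-3), the mechanism U = 1 if V >= 5 else 0 is discarded; U is fixed at -3.
V is not downstream of the intervention, so its value is determined by the original equations.

4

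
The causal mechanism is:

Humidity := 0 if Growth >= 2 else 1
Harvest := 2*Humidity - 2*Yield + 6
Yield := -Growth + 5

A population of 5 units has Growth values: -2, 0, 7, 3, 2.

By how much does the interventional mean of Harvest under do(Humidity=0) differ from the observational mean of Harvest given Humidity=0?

-4

do(Humidity=0) breaks Humidity's dependence on Growth. With Humidity=0 fixed, Harvest across the units is -8, -4, 10, 2, 0, mean 0.
Conditioning on Humidity=0 selects the 3 unit(s) with Growth ∈ {7, 3, 2}. Their Harvest values: 10, 2, 0. Mean = 4.
Difference = 0 − 4 = -4.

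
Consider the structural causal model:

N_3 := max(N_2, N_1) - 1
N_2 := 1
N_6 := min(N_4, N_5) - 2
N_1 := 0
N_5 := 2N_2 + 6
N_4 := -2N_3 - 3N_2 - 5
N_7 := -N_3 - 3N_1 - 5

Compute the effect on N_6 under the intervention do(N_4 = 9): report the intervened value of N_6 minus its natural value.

16

Under do(N_4=9), the mechanism N_4 := -2N_3 - 3N_2 - 5 is discarded; N_4 is fixed at 9.
N_5 = 2N_2 + 6  [with N_2=1]  = 8
N_6 = min(N_4, N_5) - 2  [with N_4=9, N_5=8]  = 6
Without intervention: N_3 = max(N_2, N_1) - 1  [with N_2=1, N_1=0]  = 0; N_4 = -2N_3 - 3N_2 - 5  [with N_3=0, N_2=1]  = -8; N_5 = 2N_2 + 6  [with N_2=1]  = 8; N_6 = min(N_4, N_5) - 2  [with N_4=-8, N_5=8]  = -10.
Change = 6 − (-10) = 16.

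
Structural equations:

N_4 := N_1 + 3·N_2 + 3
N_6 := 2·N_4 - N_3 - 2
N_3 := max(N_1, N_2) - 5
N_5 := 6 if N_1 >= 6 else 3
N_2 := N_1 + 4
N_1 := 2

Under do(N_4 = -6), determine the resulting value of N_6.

-15

Under do(N_4=-6), the mechanism N_4 := N_1 + 3·N_2 + 3 is discarded; N_4 is fixed at -6.
N_2 = N_1 + 4  [with N_1=2]  = 6
N_3 = max(N_1, N_2) - 5  [with N_1=2, N_2=6]  = 1
N_6 = 2·N_4 - N_3 - 2  [with N_4=-6, N_3=1]  = -15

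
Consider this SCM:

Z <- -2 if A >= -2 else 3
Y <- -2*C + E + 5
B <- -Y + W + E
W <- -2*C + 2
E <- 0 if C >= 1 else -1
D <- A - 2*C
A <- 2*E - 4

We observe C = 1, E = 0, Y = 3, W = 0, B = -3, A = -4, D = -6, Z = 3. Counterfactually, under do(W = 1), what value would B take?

Intervening sets W = 1 and removes its equation (W <- -2*C + 2).
E = 0 if C >= 1 else -1  [with C=1]  = 0
Y = -2*C + E + 5  [with C=1, E=0]  = 3
B = -Y + W + E  [with Y=3, W=1, E=0]  = -2

-2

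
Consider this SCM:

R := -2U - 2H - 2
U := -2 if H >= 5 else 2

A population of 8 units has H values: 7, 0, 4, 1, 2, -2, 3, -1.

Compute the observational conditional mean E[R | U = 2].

-8

Observing U=2 restricts to units where U's equation naturally yields 2: H ∈ {0, 4, 1, 2, -2, 3, -1}. In that subpopulation R = -6, -14, -8, -10, -2, -12, -4, mean -8.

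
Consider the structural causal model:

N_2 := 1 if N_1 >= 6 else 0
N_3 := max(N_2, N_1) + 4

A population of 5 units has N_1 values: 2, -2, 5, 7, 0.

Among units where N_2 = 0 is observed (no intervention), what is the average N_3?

Observing N_2=0 restricts to units where N_2's equation naturally yields 0: N_1 ∈ {2, -2, 5, 0}. In that subpopulation N_3 = 6, 4, 9, 4, mean 5.75.

5.75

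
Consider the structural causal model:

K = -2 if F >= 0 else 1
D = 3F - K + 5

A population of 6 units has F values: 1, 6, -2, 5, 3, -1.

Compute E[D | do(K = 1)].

do(K=1) breaks K's dependence on F. With K=1 fixed, D across the units is 7, 22, -2, 19, 13, 1, mean 10.

10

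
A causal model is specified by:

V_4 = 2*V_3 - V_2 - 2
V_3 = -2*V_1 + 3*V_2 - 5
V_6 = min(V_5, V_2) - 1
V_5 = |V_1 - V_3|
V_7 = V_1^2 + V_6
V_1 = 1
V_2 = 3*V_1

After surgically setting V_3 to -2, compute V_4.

The intervention breaks the incoming arrows to V_3: V_3 = -2*V_1 + 3*V_2 - 5 no longer applies, and V_3 = -2.
V_2 = 3*V_1  [with V_1=1]  = 3
V_4 = 2*V_3 - V_2 - 2  [with V_3=-2, V_2=3]  = -9

-9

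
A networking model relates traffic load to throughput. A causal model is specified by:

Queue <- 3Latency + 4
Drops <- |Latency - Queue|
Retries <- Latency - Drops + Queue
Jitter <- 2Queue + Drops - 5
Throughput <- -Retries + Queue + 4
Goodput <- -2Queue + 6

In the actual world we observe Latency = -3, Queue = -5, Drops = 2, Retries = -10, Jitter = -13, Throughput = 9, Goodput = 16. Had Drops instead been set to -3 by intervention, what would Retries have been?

-5

The intervention breaks the incoming arrows to Drops: Drops <- |Latency - Queue| no longer applies, and Drops = -3.
Queue = 3Latency + 4  [with Latency=-3]  = -5
Retries = Latency - Drops + Queue  [with Latency=-3, Drops=-3, Queue=-5]  = -5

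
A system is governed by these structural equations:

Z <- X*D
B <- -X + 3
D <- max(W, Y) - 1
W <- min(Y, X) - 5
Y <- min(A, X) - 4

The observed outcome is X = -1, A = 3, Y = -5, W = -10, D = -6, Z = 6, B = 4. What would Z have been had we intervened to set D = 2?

-2

The intervention breaks the incoming arrows to D: D <- max(W, Y) - 1 no longer applies, and D = 2.
Z = X*D  [with X=-1, D=2]  = -2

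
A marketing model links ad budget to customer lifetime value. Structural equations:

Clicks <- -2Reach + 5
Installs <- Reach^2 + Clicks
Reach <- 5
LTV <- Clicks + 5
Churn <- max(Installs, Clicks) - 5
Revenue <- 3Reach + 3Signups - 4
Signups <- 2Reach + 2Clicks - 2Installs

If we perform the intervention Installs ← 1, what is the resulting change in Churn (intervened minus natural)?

do(Installs=1) replaces the equation Installs <- Reach^2 + Clicks with the constant Installs = 1.
Clicks = -2Reach + 5  [with Reach=5]  = -5
Churn = max(Installs, Clicks) - 5  [with Installs=1, Clicks=-5]  = -4
Without intervention: Clicks = -2Reach + 5  [with Reach=5]  = -5; Installs = Reach^2 + Clicks  [with Reach=5, Clicks=-5]  = 20; Churn = max(Installs, Clicks) - 5  [with Installs=20, Clicks=-5]  = 15.
Change = -4 − 15 = -19.

-19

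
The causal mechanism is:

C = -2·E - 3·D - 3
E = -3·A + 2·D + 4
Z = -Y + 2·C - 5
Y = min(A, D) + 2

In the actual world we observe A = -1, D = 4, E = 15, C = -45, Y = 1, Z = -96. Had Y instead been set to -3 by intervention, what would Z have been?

-92

The intervention breaks the incoming arrows to Y: Y = min(A, D) + 2 no longer applies, and Y = -3.
E = -3·A + 2·D + 4  [with A=-1, D=4]  = 15
C = -2·E - 3·D - 3  [with E=15, D=4]  = -45
Z = -Y + 2·C - 5  [with Y=-3, C=-45]  = -92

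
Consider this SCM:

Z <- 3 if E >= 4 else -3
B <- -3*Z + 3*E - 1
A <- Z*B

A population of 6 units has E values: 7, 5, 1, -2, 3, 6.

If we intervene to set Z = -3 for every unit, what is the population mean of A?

-54

The intervention sets Z=-3 in all 6 units regardless of E. Recomputing A per unit gives -87, -69, -33, -6, -51, -78; average -54.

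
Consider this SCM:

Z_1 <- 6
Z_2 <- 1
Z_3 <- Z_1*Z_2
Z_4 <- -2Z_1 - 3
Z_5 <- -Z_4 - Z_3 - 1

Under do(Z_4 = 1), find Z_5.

Intervening sets Z_4 = 1 and removes its equation (Z_4 <- -2Z_1 - 3).
Z_3 = Z_1*Z_2  [with Z_1=6, Z_2=1]  = 6
Z_5 = -Z_4 - Z_3 - 1  [with Z_4=1, Z_3=6]  = -8

-8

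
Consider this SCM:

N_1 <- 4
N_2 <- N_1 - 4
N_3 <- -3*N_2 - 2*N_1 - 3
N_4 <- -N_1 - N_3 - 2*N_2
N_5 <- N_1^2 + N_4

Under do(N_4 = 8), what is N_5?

Intervening sets N_4 = 8 and removes its equation (N_4 <- -N_1 - N_3 - 2*N_2).
N_5 = N_1^2 + N_4  [with N_1=4, N_4=8]  = 24

24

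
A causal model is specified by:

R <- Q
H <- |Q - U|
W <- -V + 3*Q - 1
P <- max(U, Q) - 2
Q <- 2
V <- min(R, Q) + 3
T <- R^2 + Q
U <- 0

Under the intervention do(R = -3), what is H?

Under do(R=-3), the mechanism R <- Q is discarded; R is fixed at -3.
Since H is not a descendant of the intervened variable, it is unaffected.
H = |Q - U|  [with Q=2, U=0]  = 2

2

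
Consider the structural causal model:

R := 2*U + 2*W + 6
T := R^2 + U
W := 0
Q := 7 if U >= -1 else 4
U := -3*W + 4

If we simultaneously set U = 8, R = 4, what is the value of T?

Setting U = 8, R = 4 by intervention discards those variables' equations.
T = R^2 + U  [with R=4, U=8]  = 24

24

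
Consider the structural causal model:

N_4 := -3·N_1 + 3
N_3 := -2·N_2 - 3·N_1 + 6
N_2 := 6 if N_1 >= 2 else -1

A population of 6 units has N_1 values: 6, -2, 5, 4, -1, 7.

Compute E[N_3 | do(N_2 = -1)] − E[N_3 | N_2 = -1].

-14

Under do(N_2=-1), N_2's equation is replaced by N_2=-1 for every unit. Per-unit N_3: -10, 14, -7, -4, 11, -13. Mean = -1.5.
Observing N_2=-1 restricts to units where N_2's equation naturally yields -1: N_1 ∈ {-2, -1}. In that subpopulation N_3 = 14, 11, mean 12.5.
Difference = -1.5 − 12.5 = -14.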